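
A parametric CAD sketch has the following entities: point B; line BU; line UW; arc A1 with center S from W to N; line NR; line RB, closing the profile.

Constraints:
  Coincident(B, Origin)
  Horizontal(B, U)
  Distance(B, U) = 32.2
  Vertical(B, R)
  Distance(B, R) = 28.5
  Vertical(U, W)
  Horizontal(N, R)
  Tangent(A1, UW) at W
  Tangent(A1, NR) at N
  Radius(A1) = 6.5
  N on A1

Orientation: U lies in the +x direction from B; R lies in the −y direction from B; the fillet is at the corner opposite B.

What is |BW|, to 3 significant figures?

39.0

B is at the origin; BU is horizontal with |BU| = 32.2 and U on the +x side, so U = (32.2, 0.00). BR is vertical with |BR| = 28.5 and R on the −y side, so R = (0.00, -28.5). The virtual corner opposite B is at (32.2, -28.5). The tangent condition forces SW to be normal to UW and since A1 is tangent to NR there, SN ⟂ NR, with radius 6.5, so the center S sits 6.5 in from both sides at S = (25.7, -22.0). That places the tangent points at W = (32.2, -22.0) on UW and N = (25.7, -28.5) on NR. Then |BW| = |W − B| = 39.0.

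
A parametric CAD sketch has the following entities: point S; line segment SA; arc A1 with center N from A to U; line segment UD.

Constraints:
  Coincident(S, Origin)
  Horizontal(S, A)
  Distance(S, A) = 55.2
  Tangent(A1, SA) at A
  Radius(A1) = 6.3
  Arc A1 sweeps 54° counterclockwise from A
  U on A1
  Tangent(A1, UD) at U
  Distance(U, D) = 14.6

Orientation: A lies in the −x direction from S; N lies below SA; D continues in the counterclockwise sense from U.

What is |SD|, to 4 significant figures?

70.37

On A1, A sits at bearing 90° from N; a 54° counterclockwise sweep puts U at bearing 144°, so U = N + 6.3·(cos 144°, sin 144°) = (-60.30, -2.597). Since A1 is tangent to UD there, NU ⟂ UD, so UD runs along (−sin 144°, cos 144°); with |UD| = 14.6, D = (-68.88, -14.41). Then |SD| = |D − S| = 70.37.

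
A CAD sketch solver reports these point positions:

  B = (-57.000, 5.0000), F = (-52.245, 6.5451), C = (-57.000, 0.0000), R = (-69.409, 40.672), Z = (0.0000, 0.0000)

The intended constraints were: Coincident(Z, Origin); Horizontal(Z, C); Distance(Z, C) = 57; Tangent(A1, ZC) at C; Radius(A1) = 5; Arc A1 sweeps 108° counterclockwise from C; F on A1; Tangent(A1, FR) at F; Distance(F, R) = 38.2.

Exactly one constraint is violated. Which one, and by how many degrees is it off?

Tangent(A1, FR) at F — off by 8.70°.

Z = (0.00, 0.00) ✓; Z.y = 0.00, C.y = 0.00 ✓; |ZC| = 57.00 ✓; ∠(BC, CZ) = 90.00° ✓; |BC| = 5.000 ✓; bearing(B→F) − bearing(B→C) = 108.0° ✓; |BF| = 5.000 ✓; ∠(BF, FR) = 81.30° ✗; |FR| = 38.20 ✓.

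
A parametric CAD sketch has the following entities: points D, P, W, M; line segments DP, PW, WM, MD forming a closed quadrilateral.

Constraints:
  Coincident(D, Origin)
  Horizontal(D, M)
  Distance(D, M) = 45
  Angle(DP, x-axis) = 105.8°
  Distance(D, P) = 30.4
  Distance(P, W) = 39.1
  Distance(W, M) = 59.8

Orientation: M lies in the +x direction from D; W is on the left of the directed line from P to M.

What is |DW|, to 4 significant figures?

58.85

D is at the origin; D and M share the same y with |DM| = 45.0 and M in +x, so M = (45.0, 0). DP runs at 105.8° with |DP| = 30.4, so P = (-8.277, 29.25). W is determined by |PW| = 39.1 and |WM| = 59.8 together: it lies at the intersection of circle(P, 39.1) and circle(M, 59.8). With |PM| = 60.78, the foot of the radical line on PM is 13.55 from P and the perpendicular offset is √(39.1² − 13.55²) = 36.68. Taking the left-of-PM solution: W = (21.25, 54.88).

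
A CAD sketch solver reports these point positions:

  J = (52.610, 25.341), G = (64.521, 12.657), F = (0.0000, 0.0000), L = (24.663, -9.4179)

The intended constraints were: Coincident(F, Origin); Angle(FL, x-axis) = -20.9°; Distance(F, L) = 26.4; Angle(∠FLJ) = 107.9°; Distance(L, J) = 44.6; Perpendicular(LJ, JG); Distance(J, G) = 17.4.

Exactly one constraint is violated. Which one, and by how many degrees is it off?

Perpendicular(LJ, JG) — off by 8.00°.

F = (0.00, 0.00) ✓; FL at -20.90° ✓; |FL| = 26.40 ✓; ∠FLJ = 107.9° ✓; |LJ| = 44.60 ✓; ∠(LJ, JG) = 98.00° ✗; |JG| = 17.40 ✓.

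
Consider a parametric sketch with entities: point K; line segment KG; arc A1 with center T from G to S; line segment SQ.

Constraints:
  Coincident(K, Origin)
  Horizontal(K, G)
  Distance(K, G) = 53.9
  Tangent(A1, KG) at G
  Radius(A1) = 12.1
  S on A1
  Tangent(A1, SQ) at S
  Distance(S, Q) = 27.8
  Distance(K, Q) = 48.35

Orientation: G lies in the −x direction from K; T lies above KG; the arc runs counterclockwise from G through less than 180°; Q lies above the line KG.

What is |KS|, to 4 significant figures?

43.22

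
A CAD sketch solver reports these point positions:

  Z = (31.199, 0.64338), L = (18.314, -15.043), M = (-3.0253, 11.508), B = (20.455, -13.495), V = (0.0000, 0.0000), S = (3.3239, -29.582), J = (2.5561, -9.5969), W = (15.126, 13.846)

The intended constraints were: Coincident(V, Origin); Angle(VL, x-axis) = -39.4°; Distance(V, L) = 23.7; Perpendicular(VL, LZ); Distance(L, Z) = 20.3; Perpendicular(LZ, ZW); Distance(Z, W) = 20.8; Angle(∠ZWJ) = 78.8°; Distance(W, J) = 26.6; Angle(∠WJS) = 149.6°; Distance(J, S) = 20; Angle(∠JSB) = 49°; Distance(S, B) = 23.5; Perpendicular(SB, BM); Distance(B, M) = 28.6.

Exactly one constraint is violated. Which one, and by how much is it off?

Distance(B, M) = 28.6 — off by 5.70.

V = (0.00, 0.00) ✓; VL at -39.40° ✓; |VL| = 23.70 ✓; ∠(VL, LZ) = 90.00° ✓; |LZ| = 20.30 ✓; ∠(LZ, ZW) = 90.00° ✓; |ZW| = 20.80 ✓; ∠ZWJ = 78.80° ✓; |WJ| = 26.60 ✓; ∠WJS = 149.6° ✓; |JS| = 20.00 ✓; ∠JSB = 49.00° ✓; |SB| = 23.50 ✓; ∠(SB, BM) = 90.00° ✓; |BM| = 34.30 ✗.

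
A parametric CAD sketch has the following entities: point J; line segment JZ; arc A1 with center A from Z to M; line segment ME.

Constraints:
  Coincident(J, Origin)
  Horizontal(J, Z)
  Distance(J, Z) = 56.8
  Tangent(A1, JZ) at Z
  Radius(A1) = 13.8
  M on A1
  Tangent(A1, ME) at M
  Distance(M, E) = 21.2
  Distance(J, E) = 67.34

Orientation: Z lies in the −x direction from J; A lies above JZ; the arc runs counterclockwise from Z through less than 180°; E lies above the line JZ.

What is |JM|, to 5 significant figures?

49.144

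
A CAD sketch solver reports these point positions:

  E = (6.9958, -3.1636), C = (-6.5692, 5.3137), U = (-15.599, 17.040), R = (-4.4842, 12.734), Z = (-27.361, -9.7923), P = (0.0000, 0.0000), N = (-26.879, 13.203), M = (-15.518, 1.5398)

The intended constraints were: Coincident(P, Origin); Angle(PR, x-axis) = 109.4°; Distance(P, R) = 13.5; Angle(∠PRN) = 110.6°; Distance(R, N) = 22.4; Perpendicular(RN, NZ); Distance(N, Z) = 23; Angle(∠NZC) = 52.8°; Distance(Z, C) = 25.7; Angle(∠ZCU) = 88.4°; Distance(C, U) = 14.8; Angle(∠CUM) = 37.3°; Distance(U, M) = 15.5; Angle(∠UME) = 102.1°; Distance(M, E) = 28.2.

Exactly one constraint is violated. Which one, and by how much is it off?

Distance(M, E) = 28.2 — off by 5.20.

P = (0.00, 0.00) ✓; PR at 109.4° ✓; |PR| = 13.50 ✓; ∠PRN = 110.6° ✓; |RN| = 22.40 ✓; ∠(RN, NZ) = 90.00° ✓; |NZ| = 23.00 ✓; ∠NZC = 52.80° ✓; |ZC| = 25.70 ✓; ∠ZCU = 88.40° ✓; |CU| = 14.80 ✓; ∠CUM = 37.30° ✓; |UM| = 15.50 ✓; ∠UME = 102.1° ✓; |ME| = 23.00 ✗.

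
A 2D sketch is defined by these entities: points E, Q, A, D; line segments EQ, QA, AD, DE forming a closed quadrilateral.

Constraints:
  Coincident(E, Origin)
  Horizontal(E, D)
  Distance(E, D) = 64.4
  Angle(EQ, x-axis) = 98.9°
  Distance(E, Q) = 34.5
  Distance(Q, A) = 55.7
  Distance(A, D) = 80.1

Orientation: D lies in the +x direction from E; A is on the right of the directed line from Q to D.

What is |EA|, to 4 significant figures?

24.72

E is at the origin; E and D share the same y with |ED| = 64.4 and D in +x, so D = (64.4, 0). EQ runs at 98.9° with |EQ| = 34.5, so Q = (-5.338, 34.08). A is determined by |QA| = 55.7 and |AD| = 80.1 together: it lies at the intersection of circle(Q, 55.7) and circle(D, 80.1). With |QD| = 77.62, the foot of the radical line on QD is 17.47 from Q and the perpendicular offset is √(55.7² − 17.47²) = 52.89. Taking the right-of-QD solution: A = (-12.87, -21.10).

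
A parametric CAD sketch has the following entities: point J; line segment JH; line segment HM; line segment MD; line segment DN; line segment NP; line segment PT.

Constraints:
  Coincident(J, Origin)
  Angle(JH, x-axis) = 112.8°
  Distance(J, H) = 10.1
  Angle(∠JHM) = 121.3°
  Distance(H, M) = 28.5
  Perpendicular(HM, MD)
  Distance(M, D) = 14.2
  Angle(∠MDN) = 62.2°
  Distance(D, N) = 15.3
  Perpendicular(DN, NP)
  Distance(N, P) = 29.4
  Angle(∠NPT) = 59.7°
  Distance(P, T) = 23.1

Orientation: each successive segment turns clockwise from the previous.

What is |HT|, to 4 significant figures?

40.89

DN ⟂ NP, so NP runs at 116.3°; with |NP| = 29.4, P = (-2.442, 43.65). ∠NPT = 59.7° gives PT at -4.000° from the x-axis; with |PT| = 23.1, T = (20.60, 42.04). Then |HT| = |T − H| = 40.89.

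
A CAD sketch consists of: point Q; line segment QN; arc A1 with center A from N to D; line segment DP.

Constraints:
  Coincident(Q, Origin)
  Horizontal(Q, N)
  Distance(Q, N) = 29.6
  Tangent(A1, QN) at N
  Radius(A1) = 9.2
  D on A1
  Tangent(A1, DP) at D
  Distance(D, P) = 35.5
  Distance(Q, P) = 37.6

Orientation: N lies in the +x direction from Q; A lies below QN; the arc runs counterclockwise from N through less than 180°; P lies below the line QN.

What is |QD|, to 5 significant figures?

21.942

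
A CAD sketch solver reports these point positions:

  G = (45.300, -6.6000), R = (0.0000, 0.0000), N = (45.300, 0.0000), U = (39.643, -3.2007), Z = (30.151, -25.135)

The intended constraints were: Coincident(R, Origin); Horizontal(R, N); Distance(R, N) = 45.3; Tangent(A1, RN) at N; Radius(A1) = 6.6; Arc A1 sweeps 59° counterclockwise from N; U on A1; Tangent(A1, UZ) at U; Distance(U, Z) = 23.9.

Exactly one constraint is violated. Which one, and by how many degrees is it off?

Tangent(A1, UZ) at U — off by 7.60°.

R = (0.00, 0.00) ✓; R.y = 0.00, N.y = 0.00 ✓; |RN| = 45.30 ✓; ∠(GN, NR) = 90.00° ✓; |GN| = 6.600 ✓; bearing(G→U) − bearing(G→N) = 59.00° ✓; |GU| = 6.600 ✓; ∠(GU, UZ) = 82.40° ✗; |UZ| = 23.90 ✓.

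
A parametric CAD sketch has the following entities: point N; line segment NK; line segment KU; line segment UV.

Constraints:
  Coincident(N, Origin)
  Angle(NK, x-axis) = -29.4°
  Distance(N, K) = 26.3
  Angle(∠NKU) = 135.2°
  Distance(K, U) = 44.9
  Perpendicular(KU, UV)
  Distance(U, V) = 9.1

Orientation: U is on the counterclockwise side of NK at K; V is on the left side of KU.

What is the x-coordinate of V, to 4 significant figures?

63.78

N is at the origin; NK runs at -29.4° with length 26.3, so K = 26.3·(cos -29.4°, sin -29.4°) = (22.91, -12.91). ∠NKU = 135.2°, so KU runs at -29.4° + (180° − 135.2°) = 15.40° from the x-axis; with |KU| = 44.9, U = K + 44.9·(cos 15.40°, sin 15.40°) = (66.20, -0.9873). KU ⟂ UV; with |UV| = 9.1 on the left of KU, V = U + 9.1·(-0.2656, 0.9641) = (63.78, 7.786). So V.x = 63.78.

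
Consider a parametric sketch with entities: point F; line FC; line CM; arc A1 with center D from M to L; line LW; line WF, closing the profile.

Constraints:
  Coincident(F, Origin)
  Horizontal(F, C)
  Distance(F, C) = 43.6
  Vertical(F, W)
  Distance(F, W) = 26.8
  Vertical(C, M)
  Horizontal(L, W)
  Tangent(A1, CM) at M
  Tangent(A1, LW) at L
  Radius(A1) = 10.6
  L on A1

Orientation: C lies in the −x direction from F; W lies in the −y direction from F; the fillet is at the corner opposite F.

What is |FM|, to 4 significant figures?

46.51

F is at the origin; FC is horizontal with |FC| = 43.6 and C on the −x side, so C = (-43.60, 0.000). FW is vertical with |FW| = 26.8 and W on the −y side, so W = (0.000, -26.80). The virtual corner opposite F is at (-43.60, -26.80). Tangency of A1 to CM means the radius DM is perpendicular to CM and the tangent condition forces DL to be normal to LW, with radius 10.6, so the center D sits 10.6 in from both sides at D = (-33.00, -16.20). That places the tangent points at M = (-43.60, -16.20) on CM and L = (-33.00, -26.80) on LW. Then |FM| = |M − F| = 46.51.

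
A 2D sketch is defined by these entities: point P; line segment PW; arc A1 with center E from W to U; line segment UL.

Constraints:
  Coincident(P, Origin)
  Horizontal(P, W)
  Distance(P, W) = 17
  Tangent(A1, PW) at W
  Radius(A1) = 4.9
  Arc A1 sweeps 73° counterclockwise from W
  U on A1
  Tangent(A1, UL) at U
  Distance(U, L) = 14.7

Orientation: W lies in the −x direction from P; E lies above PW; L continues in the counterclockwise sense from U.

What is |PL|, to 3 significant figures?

19.3

P is at the origin; PW is horizontal with |PW| = 17.0 and W on the −x side, so W = (-17.0, 0.00). Tangency of A1 to PW means the radius EW is perpendicular to PW, so E = W + (0, 4.9) = (-17.0, 4.90). On A1, W sits at bearing -90° from E; a 73° counterclockwise sweep puts U at bearing -17°, so U = E + 4.9·(cos -17°, sin -17°) = (-12.3, 3.47). Tangency of A1 to UL means the radius EU is perpendicular to UL, so UL runs along (−sin -17°, cos -17°); with |UL| = 14.7, L = (-8.02, 17.5). Then |PL| = |L − P| = 19.3.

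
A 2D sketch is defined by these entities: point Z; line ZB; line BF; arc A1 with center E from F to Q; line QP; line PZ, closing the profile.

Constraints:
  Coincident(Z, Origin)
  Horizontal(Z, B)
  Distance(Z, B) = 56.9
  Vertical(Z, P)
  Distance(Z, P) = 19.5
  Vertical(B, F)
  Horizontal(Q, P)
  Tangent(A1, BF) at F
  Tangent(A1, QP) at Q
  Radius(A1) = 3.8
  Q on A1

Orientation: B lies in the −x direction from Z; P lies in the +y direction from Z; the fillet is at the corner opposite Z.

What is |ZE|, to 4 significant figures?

55.37

Z is at the origin; Z and B share the same y with |ZB| = 56.9 and B on the −x side, so B = (-56.90, 0.000). Z and P share the same x with |ZP| = 19.5 and P on the +y side, so P = (0.000, 19.50). The virtual corner opposite Z is at (-56.90, 19.50). The tangent condition forces EF to be normal to BF and A1 meets QP tangentially, so EQ is at right angles to QP, with radius 3.8, so the center E sits 3.8 in from both sides at E = (-53.10, 15.70). Then |ZE| = |E − Z| = 55.37.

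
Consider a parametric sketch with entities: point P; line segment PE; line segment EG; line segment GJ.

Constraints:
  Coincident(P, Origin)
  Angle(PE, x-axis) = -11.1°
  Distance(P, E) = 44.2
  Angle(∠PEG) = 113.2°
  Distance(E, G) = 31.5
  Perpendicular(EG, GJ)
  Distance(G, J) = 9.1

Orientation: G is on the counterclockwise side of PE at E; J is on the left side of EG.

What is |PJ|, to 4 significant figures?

58.19

∠PEG = 113.2°, so EG runs at -11.1° + (180° − 113.2°) = 55.70° from the x-axis; with |EG| = 31.5, G = E + 31.5·(cos 55.70°, sin 55.70°) = (61.12, 17.51). The perpendicularity gives GJ at right angles to EG; with |GJ| = 9.1 on the left of EG, J = G + 9.1·(-0.8261, 0.5635) = (53.61, 22.64). Then |PJ| = |J − P| = 58.19.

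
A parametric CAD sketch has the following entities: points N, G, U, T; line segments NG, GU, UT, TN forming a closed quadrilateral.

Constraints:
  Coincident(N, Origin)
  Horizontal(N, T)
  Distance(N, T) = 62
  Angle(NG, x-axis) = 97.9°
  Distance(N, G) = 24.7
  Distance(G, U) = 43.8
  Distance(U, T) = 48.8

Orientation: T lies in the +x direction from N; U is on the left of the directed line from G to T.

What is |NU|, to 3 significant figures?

55.7

Checks: |GU| = 43.80 ✓; |UT| = 48.80 ✓.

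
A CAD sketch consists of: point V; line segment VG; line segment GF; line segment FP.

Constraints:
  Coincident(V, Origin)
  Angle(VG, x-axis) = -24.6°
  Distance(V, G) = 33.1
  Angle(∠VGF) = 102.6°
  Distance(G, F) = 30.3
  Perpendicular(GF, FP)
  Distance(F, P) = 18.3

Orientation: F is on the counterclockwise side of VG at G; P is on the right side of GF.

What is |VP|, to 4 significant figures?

63.00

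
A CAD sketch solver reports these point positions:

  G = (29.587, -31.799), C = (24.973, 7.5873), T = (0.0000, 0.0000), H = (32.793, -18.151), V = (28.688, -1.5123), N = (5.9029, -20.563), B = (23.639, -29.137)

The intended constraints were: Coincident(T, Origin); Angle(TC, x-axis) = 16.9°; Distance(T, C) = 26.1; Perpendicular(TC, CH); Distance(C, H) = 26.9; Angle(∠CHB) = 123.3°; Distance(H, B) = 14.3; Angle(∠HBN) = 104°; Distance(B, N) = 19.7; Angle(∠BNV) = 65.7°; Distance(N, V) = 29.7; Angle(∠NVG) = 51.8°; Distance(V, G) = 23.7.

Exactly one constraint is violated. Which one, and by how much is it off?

Distance(V, G) = 23.7 — off by 6.60.

T = (0.00, 0.00) ✓; TC at 16.90° ✓; |TC| = 26.10 ✓; ∠(TC, CH) = 90.00° ✓; |CH| = 26.90 ✓; ∠CHB = 123.3° ✓; |HB| = 14.30 ✓; ∠HBN = 104.0° ✓; |BN| = 19.70 ✓; ∠BNV = 65.70° ✓; |NV| = 29.70 ✓; ∠NVG = 51.80° ✓; |VG| = 30.30 ✗.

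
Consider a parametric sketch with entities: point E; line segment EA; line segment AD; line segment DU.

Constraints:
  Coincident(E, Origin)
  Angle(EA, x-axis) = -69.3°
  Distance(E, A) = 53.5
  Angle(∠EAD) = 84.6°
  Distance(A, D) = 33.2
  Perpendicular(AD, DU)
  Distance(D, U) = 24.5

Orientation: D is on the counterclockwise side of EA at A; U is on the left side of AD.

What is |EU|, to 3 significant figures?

40.3

∠EAD = 84.6°, so AD runs at -69.3° + (180° − 84.6°) = 26.1° from the x-axis; with |AD| = 33.2, D = A + 33.2·(cos 26.1°, sin 26.1°) = (48.7, -35.4). AD is perpendicular to DU; with |DU| = 24.5 on the left of AD, U = D + 24.5·(-0.440, 0.898) = (37.9, -13.4). Then |EU| = |U − E| = 40.3.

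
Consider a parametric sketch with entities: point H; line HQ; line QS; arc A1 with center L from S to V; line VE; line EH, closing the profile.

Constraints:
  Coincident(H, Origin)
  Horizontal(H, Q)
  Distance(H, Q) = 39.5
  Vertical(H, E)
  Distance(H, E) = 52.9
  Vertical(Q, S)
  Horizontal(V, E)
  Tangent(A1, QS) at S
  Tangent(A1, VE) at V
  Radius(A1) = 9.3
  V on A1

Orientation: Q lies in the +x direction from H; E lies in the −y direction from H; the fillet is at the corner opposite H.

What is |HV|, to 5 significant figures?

60.913

The virtual corner opposite H is at (39.500, -52.900). Tangency of A1 to QS means the radius LS is perpendicular to QS and the tangent condition forces LV to be normal to VE, with radius 9.3, so the center L sits 9.3 in from both sides at L = (30.200, -43.600). That places the tangent points at S = (39.500, -43.600) on QS and V = (30.200, -52.900) on VE. Then |HV| = |V − H| = 60.913.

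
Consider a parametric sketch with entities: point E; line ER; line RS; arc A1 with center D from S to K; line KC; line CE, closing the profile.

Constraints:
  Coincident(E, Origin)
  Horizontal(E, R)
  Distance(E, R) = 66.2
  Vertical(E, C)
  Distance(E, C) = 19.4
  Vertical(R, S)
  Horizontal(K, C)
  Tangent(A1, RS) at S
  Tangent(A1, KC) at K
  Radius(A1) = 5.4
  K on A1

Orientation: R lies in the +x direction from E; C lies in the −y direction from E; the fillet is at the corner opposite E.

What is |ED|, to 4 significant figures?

62.39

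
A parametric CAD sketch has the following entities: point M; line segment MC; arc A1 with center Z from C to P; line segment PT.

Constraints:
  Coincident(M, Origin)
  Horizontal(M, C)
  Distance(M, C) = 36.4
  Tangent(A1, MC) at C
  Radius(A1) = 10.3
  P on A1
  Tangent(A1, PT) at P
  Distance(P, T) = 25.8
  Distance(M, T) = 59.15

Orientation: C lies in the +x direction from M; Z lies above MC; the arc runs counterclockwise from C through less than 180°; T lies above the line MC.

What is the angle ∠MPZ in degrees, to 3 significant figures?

12.8°

Checks: ∠(ZC, CM) = 90.00° ✓; |ZP| = 10.30 ✓; ∠(ZP, PT) = 90.00° ✓; |PT| = 25.80 ✓; |MT| = 59.15 ✓.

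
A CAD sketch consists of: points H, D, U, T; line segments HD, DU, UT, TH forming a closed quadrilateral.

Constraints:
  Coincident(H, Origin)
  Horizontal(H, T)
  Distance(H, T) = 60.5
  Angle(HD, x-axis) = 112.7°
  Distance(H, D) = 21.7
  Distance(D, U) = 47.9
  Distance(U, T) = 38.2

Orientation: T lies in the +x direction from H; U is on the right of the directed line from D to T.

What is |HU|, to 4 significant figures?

28.85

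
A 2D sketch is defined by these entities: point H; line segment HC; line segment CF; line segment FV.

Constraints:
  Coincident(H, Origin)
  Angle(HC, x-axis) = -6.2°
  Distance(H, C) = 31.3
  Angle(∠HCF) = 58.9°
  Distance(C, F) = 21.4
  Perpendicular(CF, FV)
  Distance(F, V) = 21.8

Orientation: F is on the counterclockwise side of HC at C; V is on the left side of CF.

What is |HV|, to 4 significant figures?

7.238

H is at the origin; HC runs at -6.2° with length 31.3, so C = 31.3·(cos -6.2°, sin -6.2°) = (31.12, -3.380). ∠HCF = 58.9°, so CF runs at -6.2° + (180° − 58.9°) = 114.9° from the x-axis; with |CF| = 21.4, F = C + 21.4·(cos 114.9°, sin 114.9°) = (22.11, 16.03). CF ⟂ FV; with |FV| = 21.8 on the left of CF, V = F + 21.8·(-0.9070, -0.4210) = (2.333, 6.852). Then |HV| = |V − H| = 7.238.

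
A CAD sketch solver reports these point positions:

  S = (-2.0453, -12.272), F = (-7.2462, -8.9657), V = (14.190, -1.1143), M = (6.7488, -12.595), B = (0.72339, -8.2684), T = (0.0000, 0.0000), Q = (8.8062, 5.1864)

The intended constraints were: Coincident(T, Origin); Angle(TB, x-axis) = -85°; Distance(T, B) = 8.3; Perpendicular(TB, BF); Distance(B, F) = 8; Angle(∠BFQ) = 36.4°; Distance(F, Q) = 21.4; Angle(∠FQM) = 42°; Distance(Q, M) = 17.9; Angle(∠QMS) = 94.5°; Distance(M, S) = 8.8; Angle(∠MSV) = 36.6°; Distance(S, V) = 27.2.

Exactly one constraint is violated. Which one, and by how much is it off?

Distance(S, V) = 27.2 — off by 7.50.

T = (0.00, 0.00) ✓; TB at -85.00° ✓; |TB| = 8.300 ✓; ∠(TB, BF) = 90.00° ✓; |BF| = 8.000 ✓; ∠BFQ = 36.40° ✓; |FQ| = 21.40 ✓; ∠FQM = 42.00° ✓; |QM| = 17.90 ✓; ∠QMS = 94.50° ✓; |MS| = 8.800 ✓; ∠MSV = 36.60° ✓; |SV| = 19.70 ✗.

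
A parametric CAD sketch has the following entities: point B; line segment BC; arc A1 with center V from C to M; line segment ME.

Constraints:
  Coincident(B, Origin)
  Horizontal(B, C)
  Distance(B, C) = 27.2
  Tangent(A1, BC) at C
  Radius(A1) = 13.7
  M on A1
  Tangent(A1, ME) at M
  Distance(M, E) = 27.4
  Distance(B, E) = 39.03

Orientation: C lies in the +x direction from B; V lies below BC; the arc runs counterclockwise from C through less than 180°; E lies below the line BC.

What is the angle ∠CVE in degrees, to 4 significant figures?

142.7°

Checks: |VM| = 13.70 ✓; ∠(VM, ME) = 90.00° ✓; |ME| = 27.40 ✓; |BE| = 39.03 ✓.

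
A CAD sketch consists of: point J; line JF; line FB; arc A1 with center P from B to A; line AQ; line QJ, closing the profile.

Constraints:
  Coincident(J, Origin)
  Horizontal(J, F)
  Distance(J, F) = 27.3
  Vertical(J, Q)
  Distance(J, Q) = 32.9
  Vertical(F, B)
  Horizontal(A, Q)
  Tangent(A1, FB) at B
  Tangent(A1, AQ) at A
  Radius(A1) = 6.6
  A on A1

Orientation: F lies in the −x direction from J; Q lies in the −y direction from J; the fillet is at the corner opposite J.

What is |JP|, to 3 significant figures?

33.5

J is at the origin; J and F share the same y with |JF| = 27.3 and F on the −x side, so F = (-27.3, 0.00). J and Q share the same x with |JQ| = 32.9 and Q on the −y side, so Q = (0.00, -32.9). The virtual corner opposite J is at (-27.3, -32.9). Since A1 is tangent to FB there, PB ⟂ FB and tangency of A1 to AQ means the radius PA is perpendicular to AQ, with radius 6.6, so the center P sits 6.6 in from both sides at P = (-20.7, -26.3). Then |JP| = |P − J| = 33.5.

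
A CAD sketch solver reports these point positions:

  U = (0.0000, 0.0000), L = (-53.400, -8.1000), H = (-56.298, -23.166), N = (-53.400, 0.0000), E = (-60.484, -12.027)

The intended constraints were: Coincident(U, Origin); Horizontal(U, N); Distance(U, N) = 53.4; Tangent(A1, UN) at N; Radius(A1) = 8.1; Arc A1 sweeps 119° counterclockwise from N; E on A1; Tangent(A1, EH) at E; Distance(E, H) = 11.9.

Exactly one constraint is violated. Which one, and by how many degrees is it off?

Tangent(A1, EH) at E — off by 8.41°.

U = (0.00, 0.00) ✓; U.y = 0.00, N.y = 0.00 ✓; |UN| = 53.40 ✓; ∠(LN, NU) = 90.00° ✓; |LN| = 8.100 ✓; bearing(L→E) − bearing(L→N) = 119.0° ✓; |LE| = 8.100 ✓; ∠(LE, EH) = 98.41° ✗; |EH| = 11.90 ✓.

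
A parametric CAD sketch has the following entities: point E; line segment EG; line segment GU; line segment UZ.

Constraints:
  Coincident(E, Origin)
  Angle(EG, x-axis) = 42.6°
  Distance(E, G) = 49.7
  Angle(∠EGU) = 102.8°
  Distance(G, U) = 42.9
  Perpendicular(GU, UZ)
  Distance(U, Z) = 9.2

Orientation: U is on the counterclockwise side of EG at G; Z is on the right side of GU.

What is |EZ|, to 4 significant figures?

78.94

∠EGU = 102.8°, so GU runs at 42.6° + (180° − 102.8°) = 119.8° from the x-axis; with |GU| = 42.9, U = G + 42.9·(cos 119.8°, sin 119.8°) = (15.26, 70.87). GU ⟂ UZ; with |UZ| = 9.2 on the right of GU, Z = U + 9.2·(0.8678, 0.4970) = (23.25, 75.44). Then |EZ| = |Z − E| = 78.94.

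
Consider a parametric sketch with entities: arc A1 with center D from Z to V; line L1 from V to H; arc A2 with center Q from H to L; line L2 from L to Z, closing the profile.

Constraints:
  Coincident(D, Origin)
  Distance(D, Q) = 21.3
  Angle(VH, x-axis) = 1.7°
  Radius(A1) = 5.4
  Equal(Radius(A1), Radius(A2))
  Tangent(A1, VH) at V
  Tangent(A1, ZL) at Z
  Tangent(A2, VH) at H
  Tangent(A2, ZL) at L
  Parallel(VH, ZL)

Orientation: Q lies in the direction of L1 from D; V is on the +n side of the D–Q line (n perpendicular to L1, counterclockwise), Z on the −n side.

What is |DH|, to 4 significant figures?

21.97

The slot axis is L1's direction at 1.7°, so u = (cos 1.7°, sin 1.7°) = (0.9996, 0.02967) and n = (−sin 1.7°, cos 1.7°) = (-0.02967, 0.9996). D is at the origin and Q lies 21.3 along u from D, so Q = 21.3·u = (21.29, 0.6319). Tangency of A1 to both parallel lines with radius 5.4 puts V and Z at D ± 5.4·n: V = (-0.1602, 5.398), Z = (0.1602, -5.398). Equal radii place H and L the same way about Q: H = Q + 5.4·n = (21.13, 6.030), L = Q − 5.4·n = (21.45, -4.766). Then |DH| = |H − D| = 21.97.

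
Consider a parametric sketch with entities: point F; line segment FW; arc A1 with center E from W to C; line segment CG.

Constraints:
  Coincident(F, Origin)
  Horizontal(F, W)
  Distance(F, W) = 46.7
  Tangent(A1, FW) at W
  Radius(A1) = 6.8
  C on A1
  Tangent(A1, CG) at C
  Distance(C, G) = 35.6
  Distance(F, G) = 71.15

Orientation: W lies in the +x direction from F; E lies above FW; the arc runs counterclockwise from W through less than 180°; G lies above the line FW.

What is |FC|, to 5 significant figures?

53.773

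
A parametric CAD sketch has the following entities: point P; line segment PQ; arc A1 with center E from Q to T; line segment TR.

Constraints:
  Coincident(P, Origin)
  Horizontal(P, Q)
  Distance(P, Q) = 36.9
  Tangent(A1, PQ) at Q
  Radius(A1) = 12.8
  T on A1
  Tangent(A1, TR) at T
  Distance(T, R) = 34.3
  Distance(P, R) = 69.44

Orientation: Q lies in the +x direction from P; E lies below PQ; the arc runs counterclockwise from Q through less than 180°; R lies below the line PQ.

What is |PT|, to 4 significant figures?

35.29

Checks: ∠(EQ, QP) = 90.00° ✓; |EQ| = 12.80 ✓; |ET| = 12.80 ✓; ∠(ET, TR) = 90.00° ✓; |TR| = 34.30 ✓; |PR| = 69.44 ✓.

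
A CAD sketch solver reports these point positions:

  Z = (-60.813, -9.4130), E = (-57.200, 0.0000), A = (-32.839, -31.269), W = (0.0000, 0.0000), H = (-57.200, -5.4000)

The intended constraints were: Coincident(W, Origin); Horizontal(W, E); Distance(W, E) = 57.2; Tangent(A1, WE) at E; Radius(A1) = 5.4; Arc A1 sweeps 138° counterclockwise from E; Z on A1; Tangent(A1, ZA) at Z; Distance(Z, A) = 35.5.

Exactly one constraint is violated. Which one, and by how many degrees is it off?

Tangent(A1, ZA) at Z — off by 4.00°.

W = (0.00, 0.00) ✓; W.y = 0.00, E.y = 0.00 ✓; |WE| = 57.20 ✓; ∠(HE, EW) = 90.00° ✓; |HE| = 5.400 ✓; bearing(H→Z) − bearing(H→E) = 138.0° ✓; |HZ| = 5.400 ✓; ∠(HZ, ZA) = 86.00° ✗; |ZA| = 35.50 ✓.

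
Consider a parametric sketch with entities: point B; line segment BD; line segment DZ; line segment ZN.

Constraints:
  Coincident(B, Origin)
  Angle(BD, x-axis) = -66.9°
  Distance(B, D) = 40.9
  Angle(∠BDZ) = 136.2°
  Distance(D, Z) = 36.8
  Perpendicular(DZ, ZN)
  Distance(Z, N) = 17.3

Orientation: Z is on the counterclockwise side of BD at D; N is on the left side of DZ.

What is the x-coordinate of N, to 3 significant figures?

56.7

B is at the origin; BD runs at -66.9° with length 40.9, so D = 40.9·(cos -66.9°, sin -66.9°) = (16.0, -37.6). ∠BDZ = 136.2°, so DZ runs at -66.9° + (180° − 136.2°) = -23.1° from the x-axis; with |DZ| = 36.8, Z = D + 36.8·(cos -23.1°, sin -23.1°) = (49.9, -52.1). DZ ⟂ ZN; with |ZN| = 17.3 on the left of DZ, N = Z + 17.3·(0.392, 0.920) = (56.7, -36.1). So N.x = 56.7.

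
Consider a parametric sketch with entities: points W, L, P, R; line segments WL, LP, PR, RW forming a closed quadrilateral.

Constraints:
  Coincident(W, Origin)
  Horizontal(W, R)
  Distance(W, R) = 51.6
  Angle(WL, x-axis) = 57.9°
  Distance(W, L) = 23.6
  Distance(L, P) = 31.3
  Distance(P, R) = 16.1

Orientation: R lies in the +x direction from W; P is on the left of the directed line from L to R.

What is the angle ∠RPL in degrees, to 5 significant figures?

132.92°

Checks: |LP| = 31.30 ✓; |PR| = 16.10 ✓.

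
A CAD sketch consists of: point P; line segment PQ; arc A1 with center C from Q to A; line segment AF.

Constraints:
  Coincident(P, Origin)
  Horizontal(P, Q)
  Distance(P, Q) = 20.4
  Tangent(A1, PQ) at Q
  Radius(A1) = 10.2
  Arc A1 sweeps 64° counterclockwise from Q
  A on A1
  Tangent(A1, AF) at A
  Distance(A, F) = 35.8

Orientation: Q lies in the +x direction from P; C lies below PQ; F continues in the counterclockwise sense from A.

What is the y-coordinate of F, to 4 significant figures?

-37.91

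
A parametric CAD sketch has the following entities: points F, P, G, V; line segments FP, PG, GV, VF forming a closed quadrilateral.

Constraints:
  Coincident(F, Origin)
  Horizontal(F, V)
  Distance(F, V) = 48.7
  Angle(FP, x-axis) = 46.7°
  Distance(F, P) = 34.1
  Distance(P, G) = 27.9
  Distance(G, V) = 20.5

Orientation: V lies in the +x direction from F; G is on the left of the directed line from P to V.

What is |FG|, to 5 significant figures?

54.857

Checks: |PG| = 27.90 ✓; |GV| = 20.50 ✓.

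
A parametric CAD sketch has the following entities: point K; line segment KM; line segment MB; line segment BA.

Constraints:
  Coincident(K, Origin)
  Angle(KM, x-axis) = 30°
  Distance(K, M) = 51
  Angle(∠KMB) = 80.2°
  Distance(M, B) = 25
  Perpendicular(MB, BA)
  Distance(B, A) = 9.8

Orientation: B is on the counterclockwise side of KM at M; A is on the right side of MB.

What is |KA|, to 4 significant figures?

62.23

∠KMB = 80.2°, so MB runs at 30.0° + (180° − 80.2°) = 129.8° from the x-axis; with |MB| = 25.0, B = M + 25.0·(cos 129.8°, sin 129.8°) = (28.16, 44.71). MB is perpendicular to BA; with |BA| = 9.8 on the right of MB, A = B + 9.8·(0.7683, 0.6401) = (35.69, 50.98). Then |KA| = |A − K| = 62.23.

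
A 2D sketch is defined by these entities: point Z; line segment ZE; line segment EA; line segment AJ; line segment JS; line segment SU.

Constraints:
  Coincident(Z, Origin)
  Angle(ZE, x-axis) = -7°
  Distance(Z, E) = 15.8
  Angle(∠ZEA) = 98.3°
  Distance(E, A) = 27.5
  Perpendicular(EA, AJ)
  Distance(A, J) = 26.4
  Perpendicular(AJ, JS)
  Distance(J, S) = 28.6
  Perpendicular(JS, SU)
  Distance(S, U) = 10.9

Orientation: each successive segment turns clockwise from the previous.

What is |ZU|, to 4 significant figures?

1.188

AJ is perpendicular to JS, so JS runs at 91.30°; with |JS| = 28.6, S = (-10.74, -1.425). The perpendicularity gives SU at right angles to JS, so SU runs at 1.300°; with |SU| = 10.9, U = (0.1613, -1.177). Then |ZU| = |U − Z| = 1.188.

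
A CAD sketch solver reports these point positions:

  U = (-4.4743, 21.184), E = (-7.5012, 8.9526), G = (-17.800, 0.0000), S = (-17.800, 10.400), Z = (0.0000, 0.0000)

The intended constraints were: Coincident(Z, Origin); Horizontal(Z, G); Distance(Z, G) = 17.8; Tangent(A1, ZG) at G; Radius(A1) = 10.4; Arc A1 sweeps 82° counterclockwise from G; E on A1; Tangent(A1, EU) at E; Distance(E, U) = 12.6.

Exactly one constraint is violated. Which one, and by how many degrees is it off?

Tangent(A1, EU) at E — off by 5.90°.

Z = (0.00, 0.00) ✓; Z.y = 0.00, G.y = 0.00 ✓; |ZG| = 17.80 ✓; ∠(SG, GZ) = 90.00° ✓; |SG| = 10.40 ✓; bearing(S→E) − bearing(S→G) = 82.00° ✓; |SE| = 10.40 ✓; ∠(SE, EU) = 95.90° ✗; |EU| = 12.60 ✓.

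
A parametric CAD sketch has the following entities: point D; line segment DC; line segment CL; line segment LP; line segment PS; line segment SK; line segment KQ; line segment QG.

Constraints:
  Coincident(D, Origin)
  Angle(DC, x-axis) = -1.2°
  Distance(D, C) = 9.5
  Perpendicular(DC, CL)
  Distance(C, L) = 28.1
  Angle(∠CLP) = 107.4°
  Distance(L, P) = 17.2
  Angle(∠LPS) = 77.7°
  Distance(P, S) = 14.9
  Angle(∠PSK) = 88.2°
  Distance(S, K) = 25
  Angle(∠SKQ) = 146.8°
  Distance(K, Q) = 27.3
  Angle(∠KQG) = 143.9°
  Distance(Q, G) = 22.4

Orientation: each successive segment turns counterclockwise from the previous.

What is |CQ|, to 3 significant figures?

43.5

D is at the origin; DC runs at -1.2° with length 9.5, so C = (9.50, -0.199). DC ⟂ CL, so CL runs at 88.8°; with |CL| = 28.1, L = (10.1, 27.9). ∠CLP = 107.4° gives LP at 161° from the x-axis; with |LP| = 17.2, P = (-6.22, 33.4). ∠LPS = 77.7° gives PS at -96.3° from the x-axis; with |PS| = 14.9, S = (-7.85, 18.6). ∠PSK = 88.2° gives SK at -4.50° from the x-axis; with |SK| = 25.0, K = (17.1, 16.6). ∠SKQ = 146.8° gives KQ at 28.7° from the x-axis; with |KQ| = 27.3, Q = (41.0, 29.7). Then |CQ| = |Q − C| = 43.5.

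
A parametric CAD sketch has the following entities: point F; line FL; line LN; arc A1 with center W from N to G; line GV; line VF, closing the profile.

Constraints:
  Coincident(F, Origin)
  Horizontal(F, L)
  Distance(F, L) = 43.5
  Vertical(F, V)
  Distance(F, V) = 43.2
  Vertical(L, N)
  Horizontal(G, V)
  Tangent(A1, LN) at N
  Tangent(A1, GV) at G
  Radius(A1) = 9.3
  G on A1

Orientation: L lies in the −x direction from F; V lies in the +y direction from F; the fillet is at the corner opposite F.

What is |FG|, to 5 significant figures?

55.099

F is at the origin; FL is horizontal with |FL| = 43.5 and L on the −x side, so L = (-43.500, 0.0000). F and V share the same x with |FV| = 43.2 and V on the +y side, so V = (0.0000, 43.200). The virtual corner opposite F is at (-43.500, 43.200). A1 meets LN tangentially, so WN is at right angles to LN and A1 meets GV tangentially, so WG is at right angles to GV, with radius 9.3, so the center W sits 9.3 in from both sides at W = (-34.200, 33.900). That places the tangent points at N = (-43.500, 33.900) on LN and G = (-34.200, 43.200) on GV. Then |FG| = |G − F| = 55.099.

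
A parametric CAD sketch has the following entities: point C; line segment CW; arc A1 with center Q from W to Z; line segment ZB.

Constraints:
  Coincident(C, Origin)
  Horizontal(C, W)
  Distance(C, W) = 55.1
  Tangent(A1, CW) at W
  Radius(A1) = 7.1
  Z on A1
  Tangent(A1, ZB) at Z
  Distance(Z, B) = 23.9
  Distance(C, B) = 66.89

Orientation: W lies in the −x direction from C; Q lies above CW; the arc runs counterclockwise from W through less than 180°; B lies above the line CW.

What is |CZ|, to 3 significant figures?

49.7

C is at the origin; CW is horizontal with |CW| = 55.1 and W on the −x side, so W = (-55.1, 0.00). The tangent condition forces QW to be normal to CW, so Q = W + (0, 7.1) = (-55.1, 7.10). Since QZ ⟂ ZB (tangency), |QB| = √(7.1² + 23.9²) = 24.9 regardless of where Z sits on A1. So B lies on both circle(C, 66.89) and circle(Q, 24.9); the above-CW intersection is B = (-58.9, 31.7). Z is the foot of the tangent from B: Z = (-48.7, 10.1).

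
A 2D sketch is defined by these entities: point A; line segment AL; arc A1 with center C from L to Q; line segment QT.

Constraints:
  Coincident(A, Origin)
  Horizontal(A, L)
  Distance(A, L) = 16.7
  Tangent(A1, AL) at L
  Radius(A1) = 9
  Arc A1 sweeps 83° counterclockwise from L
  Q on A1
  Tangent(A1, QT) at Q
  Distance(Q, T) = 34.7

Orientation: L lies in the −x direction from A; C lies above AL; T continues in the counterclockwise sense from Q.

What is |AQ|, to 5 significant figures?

11.081

The tangent condition forces CL to be normal to AL, so C = L + (0, 9) = (-16.700, 9.0000). On A1, L sits at bearing -90° from C; an 83° counterclockwise sweep puts Q at bearing -7°, so Q = C + 9.0·(cos -7°, sin -7°) = (-7.7671, 7.9032). Then |AQ| = |Q − A| = 11.081.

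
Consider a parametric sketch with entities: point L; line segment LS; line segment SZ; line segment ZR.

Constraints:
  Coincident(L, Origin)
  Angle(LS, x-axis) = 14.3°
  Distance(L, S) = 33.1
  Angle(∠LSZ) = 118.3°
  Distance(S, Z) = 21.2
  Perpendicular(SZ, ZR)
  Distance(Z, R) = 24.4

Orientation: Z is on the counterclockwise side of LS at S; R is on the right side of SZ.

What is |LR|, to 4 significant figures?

65.02

∠LSZ = 118.3°, so SZ runs at 14.3° + (180° − 118.3°) = 76.00° from the x-axis; with |SZ| = 21.2, Z = S + 21.2·(cos 76.00°, sin 76.00°) = (37.20, 28.75). The perpendicularity gives ZR at right angles to SZ; with |ZR| = 24.4 on the right of SZ, R = Z + 24.4·(0.9703, -0.2419) = (60.88, 22.84). Then |LR| = |R − L| = 65.02.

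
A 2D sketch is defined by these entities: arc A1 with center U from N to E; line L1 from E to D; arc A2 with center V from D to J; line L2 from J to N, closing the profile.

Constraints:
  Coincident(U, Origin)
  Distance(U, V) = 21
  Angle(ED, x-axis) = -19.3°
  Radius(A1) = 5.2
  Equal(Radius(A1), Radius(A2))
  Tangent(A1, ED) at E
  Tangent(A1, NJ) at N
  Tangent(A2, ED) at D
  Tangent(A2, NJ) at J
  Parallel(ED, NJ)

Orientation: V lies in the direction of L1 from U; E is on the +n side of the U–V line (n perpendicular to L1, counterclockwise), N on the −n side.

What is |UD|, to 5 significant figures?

21.634

Tangency of A1 to both parallel lines with radius 5.2 puts E and N at U ± 5.2·n: E = (1.7187, 4.9078), N = (-1.7187, -4.9078). Equal radii place D and J the same way about V: D = V + 5.2·n = (21.538, -2.0330), J = V − 5.2·n = (18.101, -11.849). Then |UD| = |D − U| = 21.634.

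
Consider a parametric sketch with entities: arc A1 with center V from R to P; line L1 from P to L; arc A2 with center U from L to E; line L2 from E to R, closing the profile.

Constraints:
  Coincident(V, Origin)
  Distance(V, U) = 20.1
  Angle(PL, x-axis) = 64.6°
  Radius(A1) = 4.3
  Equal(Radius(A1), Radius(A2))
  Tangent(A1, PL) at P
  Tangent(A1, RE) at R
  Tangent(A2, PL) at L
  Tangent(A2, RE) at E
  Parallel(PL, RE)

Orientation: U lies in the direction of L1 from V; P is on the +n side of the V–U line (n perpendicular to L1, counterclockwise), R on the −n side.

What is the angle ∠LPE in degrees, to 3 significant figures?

23.2°

Tangency of A1 to both parallel lines with radius 4.3 puts P and R at V ± 4.3·n: P = (-3.88, 1.84), R = (3.88, -1.84). Equal radii place L and E the same way about U: L = U + 4.3·n = (4.74, 20.0), E = U − 4.3·n = (12.5, 16.3). Then cos ∠LPE = PL·PE / (|PL||PE|), giving 23.2°.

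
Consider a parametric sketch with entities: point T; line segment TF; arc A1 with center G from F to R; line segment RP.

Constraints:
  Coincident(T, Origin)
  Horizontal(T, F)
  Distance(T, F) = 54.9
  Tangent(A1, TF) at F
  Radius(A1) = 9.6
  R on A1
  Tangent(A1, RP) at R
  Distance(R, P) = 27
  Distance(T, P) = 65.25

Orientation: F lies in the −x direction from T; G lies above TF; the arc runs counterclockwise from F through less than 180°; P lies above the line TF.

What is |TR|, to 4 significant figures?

47.25

Checks: |GF| = 9.600 ✓; |GR| = 9.600 ✓; ∠(GR, RP) = 90.00° ✓; |RP| = 27.00 ✓; |TP| = 65.25 ✓.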